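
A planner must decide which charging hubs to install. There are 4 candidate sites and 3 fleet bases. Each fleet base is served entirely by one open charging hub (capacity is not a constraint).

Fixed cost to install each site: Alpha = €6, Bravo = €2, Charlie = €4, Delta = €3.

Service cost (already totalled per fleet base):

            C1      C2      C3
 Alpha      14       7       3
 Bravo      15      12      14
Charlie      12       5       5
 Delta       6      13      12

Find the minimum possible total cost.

Minimum total cost: 23

For any fixed open set, each fleet base goes to its cheapest open site; total = fixed + service.
{Charlie, Delta}: C1→Delta 6, C2→Charlie 5, C3→Charlie 5. Service 16; fixed 7; total 23.
{Alpha, Delta}: service 16 + fixed 9 = 25
{Bravo, Charlie, Delta}: service 16 + fixed 9 = 25
{Alpha, Bravo, Charlie, Delta}: C1→Delta 6, C2→Charlie 5, C3→Alpha 3. Service 14; fixed 15; total 29.
No other subset beats 23.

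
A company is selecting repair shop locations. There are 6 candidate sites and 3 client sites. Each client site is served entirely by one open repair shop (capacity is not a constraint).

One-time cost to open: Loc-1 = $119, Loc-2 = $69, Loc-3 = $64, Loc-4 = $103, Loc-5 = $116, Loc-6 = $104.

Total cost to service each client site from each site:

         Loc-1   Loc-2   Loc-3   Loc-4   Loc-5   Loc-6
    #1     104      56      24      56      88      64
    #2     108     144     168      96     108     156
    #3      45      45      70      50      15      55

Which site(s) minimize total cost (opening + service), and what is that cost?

For any fixed open set, each client site goes to its cheapest open site; total = fixed + service.
{Loc-4}: #1→Loc-4 56, #2→Loc-4 96, #3→Loc-4 50. Service 202; fixed 103; total 305.
{Loc-2}: service 245 + fixed 69 = 314
{Loc-3}: service 262 + fixed 64 = 326
{Loc-1, Loc-2, Loc-3, Loc-4, Loc-5, Loc-6}: #1→Loc-3 24, #2→Loc-4 96, #3→Loc-5 15. Service 135; fixed 575; total 710.
No other subset beats 305.

Open Loc-4 only; minimum total cost 305.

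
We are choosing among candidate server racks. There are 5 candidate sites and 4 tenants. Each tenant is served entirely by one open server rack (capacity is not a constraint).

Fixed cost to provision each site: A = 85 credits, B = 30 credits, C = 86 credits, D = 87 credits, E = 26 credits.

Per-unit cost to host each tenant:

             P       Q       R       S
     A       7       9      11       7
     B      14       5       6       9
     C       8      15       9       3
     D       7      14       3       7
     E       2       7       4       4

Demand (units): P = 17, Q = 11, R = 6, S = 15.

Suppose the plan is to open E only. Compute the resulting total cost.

Each tenant is assigned to its cheapest site among the open ones.
{E}: P→E 2·17=34, Q→E 7·11=77, R→E 4·6=24, S→E 4·15=60. Service 195; fixed 26; total 221.

Total cost: 221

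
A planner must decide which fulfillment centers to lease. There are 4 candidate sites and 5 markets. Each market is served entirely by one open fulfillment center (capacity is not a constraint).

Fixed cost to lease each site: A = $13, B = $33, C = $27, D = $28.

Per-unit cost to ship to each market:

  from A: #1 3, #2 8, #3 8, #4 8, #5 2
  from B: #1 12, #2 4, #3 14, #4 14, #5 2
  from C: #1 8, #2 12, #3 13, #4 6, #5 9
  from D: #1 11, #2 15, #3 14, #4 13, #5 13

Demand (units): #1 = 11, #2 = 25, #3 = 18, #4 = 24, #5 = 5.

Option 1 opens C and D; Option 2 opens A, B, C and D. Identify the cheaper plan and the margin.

Option 2 is cheaper by 334.

Option 1: {C, D}: #1→C 8·11=88, #2→C 12·25=300, #3→C 13·18=234, #4→C 6·24=144, #5→C 9·5=45. Service 811; fixed 55; total 866.
Option 2: {A, B, C, D}: #1→A 3·11=33, #2→B 4·25=100, #3→A 8·18=144, #4→C 6·24=144, #5→A 2·5=10. Service 431; fixed 101; total 532.
Difference: |866 − 532| = 334.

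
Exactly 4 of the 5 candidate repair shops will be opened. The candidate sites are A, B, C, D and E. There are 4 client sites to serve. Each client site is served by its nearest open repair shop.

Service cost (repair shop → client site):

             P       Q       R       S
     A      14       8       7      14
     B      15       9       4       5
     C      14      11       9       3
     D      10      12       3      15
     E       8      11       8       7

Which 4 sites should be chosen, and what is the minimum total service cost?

With exactly 4 open, each client site uses its cheapest among the chosen.
{A, C, D, E}: P→E 8, Q→A 8, R→D 3, S→C 3. Service cost 22.
{A, B, C, E}: service cost 23
{B, C, D, E}: service cost 23
Among all 5 size-4 choices, {A, C, D, E} is lowest.

Choose A, C, D and E; total service cost 22.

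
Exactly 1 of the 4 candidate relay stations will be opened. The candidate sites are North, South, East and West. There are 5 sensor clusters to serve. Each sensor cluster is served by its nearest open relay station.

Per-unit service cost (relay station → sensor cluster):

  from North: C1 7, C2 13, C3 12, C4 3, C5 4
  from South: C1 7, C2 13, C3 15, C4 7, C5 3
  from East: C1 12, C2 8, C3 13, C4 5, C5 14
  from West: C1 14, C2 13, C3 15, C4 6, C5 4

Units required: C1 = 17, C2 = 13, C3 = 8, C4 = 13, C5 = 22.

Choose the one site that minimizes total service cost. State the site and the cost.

Choose North only; total service cost 511.

With exactly 1 open, each sensor cluster uses its cheapest among the chosen.
{North}: C1→North 7·17=119, C2→North 13·13=169, C3→North 12·8=96, C4→North 3·13=39, C5→North 4·22=88. Service cost 511.
{South}: service cost 565
{West}: service cost 693
Among all 4 size-1 choices, {North} is lowest.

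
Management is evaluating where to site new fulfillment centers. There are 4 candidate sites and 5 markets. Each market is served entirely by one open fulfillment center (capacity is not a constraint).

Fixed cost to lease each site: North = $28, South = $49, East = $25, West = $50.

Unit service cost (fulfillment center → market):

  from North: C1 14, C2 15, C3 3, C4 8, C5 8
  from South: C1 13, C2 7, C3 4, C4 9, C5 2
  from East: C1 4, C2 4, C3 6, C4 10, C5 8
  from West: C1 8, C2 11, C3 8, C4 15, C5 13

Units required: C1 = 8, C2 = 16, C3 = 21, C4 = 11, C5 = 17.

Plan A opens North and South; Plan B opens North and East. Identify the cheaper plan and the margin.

Plan A: {North, South}: C1→South 13·8=104, C2→South 7·16=112, C3→North 3·21=63, C4→North 8·11=88, C5→South 2·17=34. Service 401; fixed 77; total 478.
Plan B: {North, East}: C1→East 4·8=32, C2→East 4·16=64, C3→North 3·21=63, C4→North 8·11=88, C5→North 8·17=136. Service 383; fixed 53; total 436.
Difference: |478 − 436| = 42.

Plan B is cheaper by 42.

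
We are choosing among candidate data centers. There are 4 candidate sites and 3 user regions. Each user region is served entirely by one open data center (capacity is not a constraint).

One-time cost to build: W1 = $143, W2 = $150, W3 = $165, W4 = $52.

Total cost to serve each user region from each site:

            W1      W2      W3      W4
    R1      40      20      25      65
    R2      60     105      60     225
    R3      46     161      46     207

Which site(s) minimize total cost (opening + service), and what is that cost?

Open W1 only; minimum total cost 289.

For any fixed open set, each user region goes to its cheapest open site; total = fixed + service.
{W1}: R1→W1 40, R2→W1 60, R3→W1 46. Service 146; fixed 143; total 289.
{W3}: R1→W3 25, R2→W3 60, R3→W3 46. Service 131; fixed 165; total 296.
{W1, W4}: R1→W1 40, R2→W1 60, R3→W1 46. Service 146; fixed 195; total 341.
{W1, W2, W3, W4}: R1→W2 20, R2→W1 60, R3→W1 46. Service 126; fixed 510; total 636.
(All 15 nonempty subsets were checked; W1 only is lowest.)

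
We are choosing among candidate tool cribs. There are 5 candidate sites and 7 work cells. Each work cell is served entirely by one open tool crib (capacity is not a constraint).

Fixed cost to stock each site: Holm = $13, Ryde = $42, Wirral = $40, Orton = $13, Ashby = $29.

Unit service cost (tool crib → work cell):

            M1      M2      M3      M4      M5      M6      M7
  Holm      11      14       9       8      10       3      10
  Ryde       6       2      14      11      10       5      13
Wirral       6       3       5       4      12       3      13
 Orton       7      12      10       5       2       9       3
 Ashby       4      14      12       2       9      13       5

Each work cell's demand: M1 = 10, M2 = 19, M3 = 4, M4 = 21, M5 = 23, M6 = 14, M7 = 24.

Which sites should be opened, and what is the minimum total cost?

For any fixed open set, each work cell goes to its cheapest open site; total = fixed + service.
{Wirral, Orton, Ashby}: M1→Ashby 4·10=40, M2→Wirral 3·19=57, M3→Wirral 5·4=20, M4→Ashby 2·21=42, M5→Orton 2·23=46, M6→Wirral 3·14=42, M7→Orton 3·24=72. Service 319; fixed 82; total 401.
{Holm, Ryde, Orton, Ashby}: M1→Ashby 4·10=40, M2→Ryde 2·19=38, M3→Holm 9·4=36, M4→Ashby 2·21=42, M5→Orton 2·23=46, M6→Holm 3·14=42, M7→Orton 3·24=72. Service 316; fixed 97; total 413.
{Holm, Wirral, Orton, Ashby}: M1→Ashby 4·10=40, M2→Wirral 3·19=57, M3→Wirral 5·4=20, M4→Ashby 2·21=42, M5→Orton 2·23=46, M6→Holm 3·14=42, M7→Orton 3·24=72. Service 319; fixed 95; total 414.
{Holm, Ryde, Wirral, Orton, Ashby}: service 300 + fixed 137 = 437
No other subset beats 401.

Open Wirral, Orton and Ashby; minimum total cost 401.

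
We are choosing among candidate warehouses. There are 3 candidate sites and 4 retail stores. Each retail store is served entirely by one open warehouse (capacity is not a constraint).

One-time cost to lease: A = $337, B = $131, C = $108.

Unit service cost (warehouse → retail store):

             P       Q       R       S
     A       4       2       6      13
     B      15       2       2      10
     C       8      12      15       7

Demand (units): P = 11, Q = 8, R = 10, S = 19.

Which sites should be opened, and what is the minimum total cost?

Open B and C; minimum total cost 496.

For any fixed open set, each retail store goes to its cheapest open site; total = fixed + service.
{B, C}: P→C 8·11=88, Q→B 2·8=16, R→B 2·10=20, S→C 7·19=133. Service 257; fixed 239; total 496.
{B}: service 391 + fixed 131 = 522
{C}: P→C 8·11=88, Q→C 12·8=96, R→C 15·10=150, S→C 7·19=133. Service 467; fixed 108; total 575.
{A, B, C}: P→A 4·11=44, Q→A 2·8=16, R→B 2·10=20, S→C 7·19=133. Service 213; fixed 576; total 789.
(All 7 nonempty subsets were checked; B and C is lowest.)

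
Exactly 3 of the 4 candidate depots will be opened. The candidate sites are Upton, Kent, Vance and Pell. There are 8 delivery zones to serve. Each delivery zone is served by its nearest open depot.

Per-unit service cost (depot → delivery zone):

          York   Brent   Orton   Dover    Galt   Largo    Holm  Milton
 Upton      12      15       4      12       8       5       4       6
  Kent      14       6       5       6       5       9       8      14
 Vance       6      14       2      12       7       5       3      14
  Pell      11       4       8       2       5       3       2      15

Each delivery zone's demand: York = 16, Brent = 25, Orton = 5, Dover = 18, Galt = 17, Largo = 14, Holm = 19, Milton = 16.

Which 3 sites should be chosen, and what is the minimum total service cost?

With exactly 3 open, each delivery zone uses its cheapest among the chosen.
{Upton, Vance, Pell}: York→Vance 6·16=96, Brent→Pell 4·25=100, Orton→Vance 2·5=10, Dover→Pell 2·18=36, Galt→Pell 5·17=85, Largo→Pell 3·14=42, Holm→Pell 2·19=38, Milton→Upton 6·16=96. Service cost 503.
{Upton, Kent, Pell}: service cost 593
{Kent, Vance, Pell}: service cost 631
Among all 4 size-3 choices, {Upton, Vance, Pell} is lowest.

Choose Upton, Vance and Pell; total service cost 503.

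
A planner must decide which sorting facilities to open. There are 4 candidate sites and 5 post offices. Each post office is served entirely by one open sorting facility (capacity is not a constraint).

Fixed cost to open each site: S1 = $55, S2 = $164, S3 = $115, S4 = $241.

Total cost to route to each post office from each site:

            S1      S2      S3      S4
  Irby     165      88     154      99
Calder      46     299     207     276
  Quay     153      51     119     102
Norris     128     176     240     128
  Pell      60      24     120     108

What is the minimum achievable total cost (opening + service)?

Minimum total cost: 556

For any fixed open set, each post office goes to its cheapest open site; total = fixed + service.
{S1, S2}: Irby→S2 88, Calder→S1 46, Quay→S2 51, Norris→S1 128, Pell→S2 24. Service 337; fixed 219; total 556.
{S1}: service 552 + fixed 55 = 607
{S1, S2, S3}: service 337 + fixed 334 = 671
{S1, S2, S3, S4}: service 337 + fixed 575 = 912
No other subset beats 556.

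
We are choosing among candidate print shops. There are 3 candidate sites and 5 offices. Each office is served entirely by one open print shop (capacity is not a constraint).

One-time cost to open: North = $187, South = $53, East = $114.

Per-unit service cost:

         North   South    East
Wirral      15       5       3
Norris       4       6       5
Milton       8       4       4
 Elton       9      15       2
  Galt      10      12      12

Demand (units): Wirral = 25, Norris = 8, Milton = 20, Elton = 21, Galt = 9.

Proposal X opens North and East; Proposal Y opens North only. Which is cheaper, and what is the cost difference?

Proposal X: {North, East}: Wirral→East 3·25=75, Norris→North 4·8=32, Milton→East 4·20=80, Elton→East 2·21=42, Galt→North 10·9=90. Service 319; fixed 301; total 620.
Proposal Y: {North}: Wirral→North 15·25=375, Norris→North 4·8=32, Milton→North 8·20=160, Elton→North 9·21=189, Galt→North 10·9=90. Service 846; fixed 187; total 1033.
Difference: |620 − 1033| = 413.

Proposal X is cheaper by 413.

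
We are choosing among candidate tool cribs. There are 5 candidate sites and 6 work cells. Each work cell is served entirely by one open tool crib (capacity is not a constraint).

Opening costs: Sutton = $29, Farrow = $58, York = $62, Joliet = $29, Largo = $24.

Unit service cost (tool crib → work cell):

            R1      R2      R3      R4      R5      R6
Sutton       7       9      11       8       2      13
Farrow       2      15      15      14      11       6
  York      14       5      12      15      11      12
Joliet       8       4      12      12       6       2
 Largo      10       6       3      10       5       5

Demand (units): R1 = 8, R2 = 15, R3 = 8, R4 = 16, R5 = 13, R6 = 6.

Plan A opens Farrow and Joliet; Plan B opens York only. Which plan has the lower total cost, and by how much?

Plan A: {Farrow, Joliet}: R1→Farrow 2·8=16, R2→Joliet 4·15=60, R3→Joliet 12·8=96, R4→Joliet 12·16=192, R5→Joliet 6·13=78, R6→Joliet 2·6=12. Service 454; fixed 87; total 541.
Plan B: {York}: R1→York 14·8=112, R2→York 5·15=75, R3→York 12·8=96, R4→York 15·16=240, R5→York 11·13=143, R6→York 12·6=72. Service 738; fixed 62; total 800.
Difference: |541 − 800| = 259.

Plan A is cheaper by 259.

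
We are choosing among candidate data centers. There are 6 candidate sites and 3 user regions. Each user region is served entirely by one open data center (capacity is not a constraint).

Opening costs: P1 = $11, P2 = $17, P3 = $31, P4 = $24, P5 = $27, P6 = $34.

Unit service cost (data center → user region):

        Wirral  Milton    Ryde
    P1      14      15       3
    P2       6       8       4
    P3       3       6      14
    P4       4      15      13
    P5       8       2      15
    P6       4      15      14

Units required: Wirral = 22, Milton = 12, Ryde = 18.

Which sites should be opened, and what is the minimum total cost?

For any fixed open set, each user region goes to its cheapest open site; total = fixed + service.
{P1, P3, P5}: Wirral→P3 3·22=66, Milton→P5 2·12=24, Ryde→P1 3·18=54. Service 144; fixed 69; total 213.
{P1, P4, P5}: service 166 + fixed 62 = 228
{P1, P2, P3, P5}: Wirral→P3 3·22=66, Milton→P5 2·12=24, Ryde→P1 3·18=54. Service 144; fixed 86; total 230.
{P1, P2, P3, P4, P5, P6}: service 144 + fixed 144 = 288
No other subset beats 213.

Open P1, P3 and P5; minimum total cost 213.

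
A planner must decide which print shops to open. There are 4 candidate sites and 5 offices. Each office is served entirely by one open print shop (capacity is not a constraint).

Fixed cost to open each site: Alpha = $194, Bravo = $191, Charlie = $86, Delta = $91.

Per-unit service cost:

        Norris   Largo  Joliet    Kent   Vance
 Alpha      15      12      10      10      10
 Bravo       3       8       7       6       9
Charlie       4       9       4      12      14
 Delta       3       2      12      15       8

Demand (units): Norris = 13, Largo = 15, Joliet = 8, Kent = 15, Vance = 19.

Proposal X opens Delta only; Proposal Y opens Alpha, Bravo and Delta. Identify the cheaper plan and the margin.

Proposal X: {Delta}: Norris→Delta 3·13=39, Largo→Delta 2·15=30, Joliet→Delta 12·8=96, Kent→Delta 15·15=225, Vance→Delta 8·19=152. Service 542; fixed 91; total 633.
Proposal Y: {Alpha, Bravo, Delta}: Norris→Bravo 3·13=39, Largo→Delta 2·15=30, Joliet→Bravo 7·8=56, Kent→Bravo 6·15=90, Vance→Delta 8·19=152. Service 367; fixed 476; total 843.
Difference: |633 − 843| = 210.

Proposal X is cheaper by 210.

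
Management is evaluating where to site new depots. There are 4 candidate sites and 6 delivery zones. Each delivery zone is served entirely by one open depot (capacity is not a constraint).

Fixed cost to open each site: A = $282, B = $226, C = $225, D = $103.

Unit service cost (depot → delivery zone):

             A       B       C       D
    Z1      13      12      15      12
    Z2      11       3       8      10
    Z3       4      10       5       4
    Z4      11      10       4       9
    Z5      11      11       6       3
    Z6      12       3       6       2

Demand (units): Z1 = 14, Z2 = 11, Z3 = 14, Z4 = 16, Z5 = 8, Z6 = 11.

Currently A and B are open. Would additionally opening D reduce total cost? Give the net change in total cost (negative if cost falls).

Current service cost with {A, B}: 538.
Adding D: each delivery zone re-picks its cheapest; new service cost 447, saving 91.
Extra fixed cost: 103. Net change = 103 − 91 = 12.
(Totals: 1046 → 1058.)

No — net change +12 (cost rises by 12).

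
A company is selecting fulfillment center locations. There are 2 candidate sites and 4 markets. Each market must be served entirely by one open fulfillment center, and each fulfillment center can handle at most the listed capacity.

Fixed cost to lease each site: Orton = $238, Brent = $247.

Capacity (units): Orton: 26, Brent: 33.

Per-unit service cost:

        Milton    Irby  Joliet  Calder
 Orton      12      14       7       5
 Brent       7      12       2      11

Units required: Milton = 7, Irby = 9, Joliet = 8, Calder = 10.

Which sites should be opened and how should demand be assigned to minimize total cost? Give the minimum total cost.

Open {Orton, Brent}: Milton→Brent 7·7=49, Irby→Brent 12·9=108, Joliet→Brent 2·8=16, Calder→Orton 5·10=50.
Loads: Orton carries 10/26, Brent carries 24/33. Service 223; fixed 485; total 708.
Next best feasible plan costs 726.

Minimum total cost: 708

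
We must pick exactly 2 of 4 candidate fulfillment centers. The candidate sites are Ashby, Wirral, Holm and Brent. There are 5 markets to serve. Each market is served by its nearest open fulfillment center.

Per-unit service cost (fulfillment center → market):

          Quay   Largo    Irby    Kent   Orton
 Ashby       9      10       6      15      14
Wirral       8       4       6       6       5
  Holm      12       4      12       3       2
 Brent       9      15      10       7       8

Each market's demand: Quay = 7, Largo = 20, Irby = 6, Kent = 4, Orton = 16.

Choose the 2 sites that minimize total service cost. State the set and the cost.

Choose Wirral and Holm; total service cost 216.

With exactly 2 open, each market uses its cheapest among the chosen.
{Wirral, Holm}: Quay→Wirral 8·7=56, Largo→Wirral 4·20=80, Irby→Wirral 6·6=36, Kent→Holm 3·4=12, Orton→Holm 2·16=32. Service cost 216.
{Ashby, Holm}: service cost 223
{Holm, Brent}: service cost 247
Among all 6 size-2 choices, {Wirral, Holm} is lowest.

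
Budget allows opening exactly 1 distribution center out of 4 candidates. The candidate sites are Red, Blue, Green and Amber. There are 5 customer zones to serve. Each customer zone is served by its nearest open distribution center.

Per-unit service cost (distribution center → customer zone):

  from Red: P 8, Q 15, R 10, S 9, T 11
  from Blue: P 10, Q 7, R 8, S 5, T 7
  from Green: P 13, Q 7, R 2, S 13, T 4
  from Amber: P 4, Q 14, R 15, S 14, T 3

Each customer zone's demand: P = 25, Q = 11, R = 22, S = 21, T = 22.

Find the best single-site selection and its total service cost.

Choose Blue only; total service cost 762.

With exactly 1 open, each customer zone uses its cheapest among the chosen.
{Blue}: P→Blue 10·25=250, Q→Blue 7·11=77, R→Blue 8·22=176, S→Blue 5·21=105, T→Blue 7·22=154. Service cost 762.
{Green}: service cost 807
{Amber}: service cost 944
Among all 4 size-1 choices, {Blue} is lowest.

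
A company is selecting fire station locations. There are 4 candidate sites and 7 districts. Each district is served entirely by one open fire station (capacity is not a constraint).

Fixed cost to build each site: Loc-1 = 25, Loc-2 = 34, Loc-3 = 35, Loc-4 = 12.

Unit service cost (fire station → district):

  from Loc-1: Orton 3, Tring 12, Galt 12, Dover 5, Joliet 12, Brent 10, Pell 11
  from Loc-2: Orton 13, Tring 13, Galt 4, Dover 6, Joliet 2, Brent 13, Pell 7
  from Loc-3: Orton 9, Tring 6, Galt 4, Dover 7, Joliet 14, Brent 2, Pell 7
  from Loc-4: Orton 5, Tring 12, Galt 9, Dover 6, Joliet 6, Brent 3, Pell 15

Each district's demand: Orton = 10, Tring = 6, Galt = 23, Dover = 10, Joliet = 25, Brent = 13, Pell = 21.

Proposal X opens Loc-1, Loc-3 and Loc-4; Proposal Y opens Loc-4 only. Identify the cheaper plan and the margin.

Proposal X: {Loc-1, Loc-3, Loc-4}: Orton→Loc-1 3·10=30, Tring→Loc-3 6·6=36, Galt→Loc-3 4·23=92, Dover→Loc-1 5·10=50, Joliet→Loc-4 6·25=150, Brent→Loc-3 2·13=26, Pell→Loc-3 7·21=147. Service 531; fixed 72; total 603.
Proposal Y: {Loc-4}: Orton→Loc-4 5·10=50, Tring→Loc-4 12·6=72, Galt→Loc-4 9·23=207, Dover→Loc-4 6·10=60, Joliet→Loc-4 6·25=150, Brent→Loc-4 3·13=39, Pell→Loc-4 15·21=315. Service 893; fixed 12; total 905.
Difference: |603 − 905| = 302.

Proposal X is cheaper by 302.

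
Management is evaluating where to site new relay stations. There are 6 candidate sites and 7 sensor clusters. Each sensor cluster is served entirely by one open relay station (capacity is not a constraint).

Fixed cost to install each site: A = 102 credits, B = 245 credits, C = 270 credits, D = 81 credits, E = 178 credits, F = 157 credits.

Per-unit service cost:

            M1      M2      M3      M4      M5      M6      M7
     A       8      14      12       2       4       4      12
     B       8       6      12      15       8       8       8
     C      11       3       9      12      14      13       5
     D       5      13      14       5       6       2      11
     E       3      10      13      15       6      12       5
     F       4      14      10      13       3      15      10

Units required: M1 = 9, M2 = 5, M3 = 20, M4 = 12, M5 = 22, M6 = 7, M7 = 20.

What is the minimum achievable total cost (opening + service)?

Minimum total cost: 837

For any fixed open set, each sensor cluster goes to its cheapest open site; total = fixed + service.
{A, E}: M1→E 3·9=27, M2→E 10·5=50, M3→A 12·20=240, M4→A 2·12=24, M5→A 4·22=88, M6→A 4·7=28, M7→E 5·20=100. Service 557; fixed 280; total 837.
{A}: service 762 + fixed 102 = 864
{A, C}: service 507 + fixed 372 = 879
{A, B, C, D, E, F}: M1→E 3·9=27, M2→C 3·5=15, M3→C 9·20=180, M4→A 2·12=24, M5→F 3·22=66, M6→D 2·7=14, M7→C 5·20=100. Service 426; fixed 1033; total 1459.
No other subset beats 837.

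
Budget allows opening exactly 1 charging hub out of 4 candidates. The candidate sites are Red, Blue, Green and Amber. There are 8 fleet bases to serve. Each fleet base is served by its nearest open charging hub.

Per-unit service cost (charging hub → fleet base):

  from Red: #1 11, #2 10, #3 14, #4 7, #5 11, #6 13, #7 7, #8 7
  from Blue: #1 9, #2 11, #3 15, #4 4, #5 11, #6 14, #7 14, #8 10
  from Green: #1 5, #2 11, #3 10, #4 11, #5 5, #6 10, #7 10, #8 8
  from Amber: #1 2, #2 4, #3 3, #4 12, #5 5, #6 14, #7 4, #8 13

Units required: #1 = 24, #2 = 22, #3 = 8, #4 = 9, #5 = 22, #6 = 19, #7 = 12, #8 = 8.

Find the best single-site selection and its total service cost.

With exactly 1 open, each fleet base uses its cheapest among the chosen.
{Amber}: #1→Amber 2·24=48, #2→Amber 4·22=88, #3→Amber 3·8=24, #4→Amber 12·9=108, #5→Amber 5·22=110, #6→Amber 14·19=266, #7→Amber 4·12=48, #8→Amber 13·8=104. Service cost 796.
{Green}: service cost 1025
{Red}: service cost 1288
Among all 4 size-1 choices, {Amber} is lowest.

Choose Amber only; total service cost 796.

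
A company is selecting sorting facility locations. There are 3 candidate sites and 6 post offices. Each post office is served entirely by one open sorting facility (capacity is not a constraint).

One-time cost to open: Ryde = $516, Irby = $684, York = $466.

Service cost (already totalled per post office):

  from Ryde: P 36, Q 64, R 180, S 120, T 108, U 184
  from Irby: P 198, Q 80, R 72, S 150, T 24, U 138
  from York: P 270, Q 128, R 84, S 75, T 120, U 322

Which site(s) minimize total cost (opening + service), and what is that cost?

For any fixed open set, each post office goes to its cheapest open site; total = fixed + service.
{Ryde}: P→Ryde 36, Q→Ryde 64, R→Ryde 180, S→Ryde 120, T→Ryde 108, U→Ryde 184. Service 692; fixed 516; total 1208.
{Irby}: P→Irby 198, Q→Irby 80, R→Irby 72, S→Irby 150, T→Irby 24, U→Irby 138. Service 662; fixed 684; total 1346.
{York}: service 999 + fixed 466 = 1465
{Ryde, Irby, York}: P→Ryde 36, Q→Ryde 64, R→Irby 72, S→York 75, T→Irby 24, U→Irby 138. Service 409; fixed 1666; total 2075.
(All 7 nonempty subsets were checked; Ryde only is lowest.)

Open Ryde only; minimum total cost 1208.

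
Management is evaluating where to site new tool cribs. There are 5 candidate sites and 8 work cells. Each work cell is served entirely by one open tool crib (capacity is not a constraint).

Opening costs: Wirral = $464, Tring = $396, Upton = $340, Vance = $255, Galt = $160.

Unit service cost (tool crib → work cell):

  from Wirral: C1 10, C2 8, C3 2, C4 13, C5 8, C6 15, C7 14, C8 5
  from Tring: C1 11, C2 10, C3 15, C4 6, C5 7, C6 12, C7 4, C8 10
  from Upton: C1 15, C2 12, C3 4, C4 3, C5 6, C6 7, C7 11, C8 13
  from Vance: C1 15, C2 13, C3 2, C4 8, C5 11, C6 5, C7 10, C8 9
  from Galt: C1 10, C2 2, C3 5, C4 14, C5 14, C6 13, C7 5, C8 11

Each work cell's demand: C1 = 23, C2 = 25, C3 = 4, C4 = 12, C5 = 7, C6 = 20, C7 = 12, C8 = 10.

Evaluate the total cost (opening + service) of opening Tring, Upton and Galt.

Each work cell is assigned to its cheapest site among the open ones.
{Tring, Upton, Galt}: C1→Galt 10·23=230, C2→Galt 2·25=50, C3→Upton 4·4=16, C4→Upton 3·12=36, C5→Upton 6·7=42, C6→Upton 7·20=140, C7→Tring 4·12=48, C8→Tring 10·10=100. Service 662; fixed 896; total 1558.

Total cost: 1558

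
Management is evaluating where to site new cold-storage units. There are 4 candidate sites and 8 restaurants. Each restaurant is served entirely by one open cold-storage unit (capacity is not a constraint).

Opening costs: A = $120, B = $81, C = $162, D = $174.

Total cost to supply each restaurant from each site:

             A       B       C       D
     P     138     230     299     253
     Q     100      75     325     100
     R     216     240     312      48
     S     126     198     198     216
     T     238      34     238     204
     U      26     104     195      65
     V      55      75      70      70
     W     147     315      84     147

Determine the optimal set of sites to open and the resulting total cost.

For any fixed open set, each restaurant goes to its cheapest open site; total = fixed + service.
{A, B}: P→A 138, Q→B 75, R→A 216, S→A 126, T→B 34, U→A 26, V→A 55, W→A 147. Service 817; fixed 201; total 1018.
{A, B, D}: P→A 138, Q→B 75, R→D 48, S→A 126, T→B 34, U→A 26, V→A 55, W→A 147. Service 649; fixed 375; total 1024.
{A, B, C}: P→A 138, Q→B 75, R→A 216, S→A 126, T→B 34, U→A 26, V→A 55, W→C 84. Service 754; fixed 363; total 1117.
{A, B, C, D}: service 586 + fixed 537 = 1123
No other subset beats 1018.

Open A and B; minimum total cost 1018.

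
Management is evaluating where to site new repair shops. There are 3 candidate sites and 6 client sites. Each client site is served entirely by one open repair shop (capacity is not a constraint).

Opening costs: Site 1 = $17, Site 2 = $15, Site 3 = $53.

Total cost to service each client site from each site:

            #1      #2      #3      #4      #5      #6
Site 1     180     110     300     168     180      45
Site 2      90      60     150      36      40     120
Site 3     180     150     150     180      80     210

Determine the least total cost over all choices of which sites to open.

For any fixed open set, each client site goes to its cheapest open site; total = fixed + service.
{Site 1, Site 2}: #1→Site 2 90, #2→Site 2 60, #3→Site 2 150, #4→Site 2 36, #5→Site 2 40, #6→Site 1 45. Service 421; fixed 32; total 453.
{Site 1, Site 2, Site 3}: #1→Site 2 90, #2→Site 2 60, #3→Site 2 150, #4→Site 2 36, #5→Site 2 40, #6→Site 1 45. Service 421; fixed 85; total 506.
{Site 2}: service 496 + fixed 15 = 511
No other subset beats 453.

Minimum total cost: 453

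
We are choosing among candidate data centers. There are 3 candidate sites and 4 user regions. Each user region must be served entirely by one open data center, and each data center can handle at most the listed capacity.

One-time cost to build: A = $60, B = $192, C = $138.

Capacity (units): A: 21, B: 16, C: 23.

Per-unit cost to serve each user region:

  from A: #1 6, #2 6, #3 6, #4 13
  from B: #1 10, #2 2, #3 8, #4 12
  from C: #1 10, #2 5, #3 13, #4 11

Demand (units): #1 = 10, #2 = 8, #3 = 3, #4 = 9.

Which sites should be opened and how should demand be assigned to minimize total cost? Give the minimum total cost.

Open {A, C}: #1→A 6·10=60, #2→C 5·8=40, #3→A 6·3=18, #4→C 11·9=99.
Loads: A carries 13/21, C carries 17/23. Service 217; fixed 198; total 415.
Next best feasible plan costs 423.

Minimum total cost: 415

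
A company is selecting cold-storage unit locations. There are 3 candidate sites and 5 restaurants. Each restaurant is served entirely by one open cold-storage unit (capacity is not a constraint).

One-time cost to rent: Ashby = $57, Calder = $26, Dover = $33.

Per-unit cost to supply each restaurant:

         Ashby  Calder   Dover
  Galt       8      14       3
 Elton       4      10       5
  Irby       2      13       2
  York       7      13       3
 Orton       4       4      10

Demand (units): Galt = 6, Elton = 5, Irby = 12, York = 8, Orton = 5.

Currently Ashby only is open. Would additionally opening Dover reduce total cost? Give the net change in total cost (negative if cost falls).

Current service cost with {Ashby}: 168.
Adding Dover: each restaurant re-picks its cheapest; new service cost 106, saving 62.
Extra fixed cost: 33. Net change = 33 − 62 = -29.
(Totals: 225 → 196.)

Yes — net change −29 (cost falls by 29).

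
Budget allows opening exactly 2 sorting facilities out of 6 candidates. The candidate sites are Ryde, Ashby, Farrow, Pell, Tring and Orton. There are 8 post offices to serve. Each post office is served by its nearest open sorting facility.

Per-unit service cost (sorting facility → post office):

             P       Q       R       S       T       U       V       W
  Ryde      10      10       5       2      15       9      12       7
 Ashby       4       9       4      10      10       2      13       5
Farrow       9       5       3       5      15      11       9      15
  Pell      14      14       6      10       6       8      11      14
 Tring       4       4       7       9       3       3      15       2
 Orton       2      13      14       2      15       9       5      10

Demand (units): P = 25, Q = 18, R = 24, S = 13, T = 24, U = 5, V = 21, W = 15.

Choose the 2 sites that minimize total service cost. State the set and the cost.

Choose Tring and Orton; total service cost 538.

With exactly 2 open, each post office uses its cheapest among the chosen.
{Tring, Orton}: P→Orton 2·25=50, Q→Tring 4·18=72, R→Tring 7·24=168, S→Orton 2·13=26, T→Tring 3·24=72, U→Tring 3·5=15, V→Orton 5·21=105, W→Tring 2·15=30. Service cost 538.
{Farrow, Tring}: service cost 615
{Ryde, Tring}: service cost 687
Among all 15 size-2 choices, {Tring, Orton} is lowest.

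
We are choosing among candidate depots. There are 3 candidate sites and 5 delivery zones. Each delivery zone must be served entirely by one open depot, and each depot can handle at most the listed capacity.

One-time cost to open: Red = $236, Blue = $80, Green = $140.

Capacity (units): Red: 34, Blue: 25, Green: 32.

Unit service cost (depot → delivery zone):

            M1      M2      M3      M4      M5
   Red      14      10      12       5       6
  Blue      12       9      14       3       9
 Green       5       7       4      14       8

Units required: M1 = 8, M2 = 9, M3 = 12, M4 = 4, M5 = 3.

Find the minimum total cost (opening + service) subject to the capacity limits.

Open {Blue, Green}: M1→Green 5·8=40, M2→Green 7·9=63, M3→Green 4·12=48, M4→Blue 3·4=12, M5→Green 8·3=24.
Loads: Blue carries 4/25, Green carries 32/32. Service 187; fixed 220; total 407.
Next best feasible plan costs 410.

Minimum total cost: 407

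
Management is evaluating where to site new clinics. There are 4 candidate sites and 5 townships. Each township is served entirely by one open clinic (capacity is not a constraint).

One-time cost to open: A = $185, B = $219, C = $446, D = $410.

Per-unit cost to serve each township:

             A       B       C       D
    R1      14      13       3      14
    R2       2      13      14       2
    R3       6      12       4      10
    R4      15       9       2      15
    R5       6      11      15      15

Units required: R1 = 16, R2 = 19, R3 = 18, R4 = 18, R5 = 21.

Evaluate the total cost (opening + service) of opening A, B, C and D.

Total cost: 1580

Each township is assigned to its cheapest site among the open ones.
{A, B, C, D}: R1→C 3·16=48, R2→A 2·19=38, R3→C 4·18=72, R4→C 2·18=36, R5→A 6·21=126. Service 320; fixed 1260; total 1580.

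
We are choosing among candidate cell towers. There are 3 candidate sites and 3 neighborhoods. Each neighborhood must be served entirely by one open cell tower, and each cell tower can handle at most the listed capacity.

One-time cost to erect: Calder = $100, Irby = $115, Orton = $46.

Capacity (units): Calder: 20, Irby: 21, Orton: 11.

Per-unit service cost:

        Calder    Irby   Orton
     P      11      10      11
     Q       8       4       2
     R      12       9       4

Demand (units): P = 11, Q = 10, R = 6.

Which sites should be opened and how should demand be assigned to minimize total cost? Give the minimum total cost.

Open {Irby, Orton}: P→Irby 10·11=110, Q→Irby 4·10=40, R→Orton 4·6=24.
Loads: Irby carries 21/21, Orton carries 6/11. Service 174; fixed 161; total 335.
Next best feasible plan costs 345.

Minimum total cost: 335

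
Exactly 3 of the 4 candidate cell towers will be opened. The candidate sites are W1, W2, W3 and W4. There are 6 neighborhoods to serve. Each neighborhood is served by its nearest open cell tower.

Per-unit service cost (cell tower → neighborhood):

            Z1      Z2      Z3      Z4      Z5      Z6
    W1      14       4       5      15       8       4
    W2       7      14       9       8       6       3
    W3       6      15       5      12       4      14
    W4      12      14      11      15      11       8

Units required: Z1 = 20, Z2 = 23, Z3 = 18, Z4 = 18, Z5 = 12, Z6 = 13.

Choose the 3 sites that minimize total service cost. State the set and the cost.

Choose W1, W2 and W3; total service cost 533.

With exactly 3 open, each neighborhood uses its cheapest among the chosen.
{W1, W2, W3}: Z1→W3 6·20=120, Z2→W1 4·23=92, Z3→W1 5·18=90, Z4→W2 8·18=144, Z5→W3 4·12=48, Z6→W2 3·13=39. Service cost 533.
{W1, W2, W4}: service cost 577
{W1, W3, W4}: service cost 618
Among all 4 size-3 choices, {W1, W2, W3} is lowest.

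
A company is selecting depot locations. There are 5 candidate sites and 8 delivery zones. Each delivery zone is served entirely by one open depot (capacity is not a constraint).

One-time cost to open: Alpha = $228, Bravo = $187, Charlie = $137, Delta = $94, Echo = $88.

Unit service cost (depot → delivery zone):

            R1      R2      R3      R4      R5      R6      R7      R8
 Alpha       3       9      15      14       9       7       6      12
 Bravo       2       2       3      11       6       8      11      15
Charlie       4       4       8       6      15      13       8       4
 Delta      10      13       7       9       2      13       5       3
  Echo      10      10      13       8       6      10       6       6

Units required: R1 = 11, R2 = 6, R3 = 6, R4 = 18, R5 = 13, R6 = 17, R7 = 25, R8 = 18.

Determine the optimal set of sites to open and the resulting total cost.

For any fixed open set, each delivery zone goes to its cheapest open site; total = fixed + service.
{Bravo, Delta}: R1→Bravo 2·11=22, R2→Bravo 2·6=12, R3→Bravo 3·6=18, R4→Delta 9·18=162, R5→Delta 2·13=26, R6→Bravo 8·17=136, R7→Delta 5·25=125, R8→Delta 3·18=54. Service 555; fixed 281; total 836.
{Charlie, Delta}: service 644 + fixed 231 = 875
{Bravo, Delta, Echo}: R1→Bravo 2·11=22, R2→Bravo 2·6=12, R3→Bravo 3·6=18, R4→Echo 8·18=144, R5→Delta 2·13=26, R6→Bravo 8·17=136, R7→Delta 5·25=125, R8→Delta 3·18=54. Service 537; fixed 369; total 906.
{Alpha, Bravo, Charlie, Delta, Echo}: service 484 + fixed 734 = 1218
No other subset beats 836.

Open Bravo and Delta; minimum total cost 836.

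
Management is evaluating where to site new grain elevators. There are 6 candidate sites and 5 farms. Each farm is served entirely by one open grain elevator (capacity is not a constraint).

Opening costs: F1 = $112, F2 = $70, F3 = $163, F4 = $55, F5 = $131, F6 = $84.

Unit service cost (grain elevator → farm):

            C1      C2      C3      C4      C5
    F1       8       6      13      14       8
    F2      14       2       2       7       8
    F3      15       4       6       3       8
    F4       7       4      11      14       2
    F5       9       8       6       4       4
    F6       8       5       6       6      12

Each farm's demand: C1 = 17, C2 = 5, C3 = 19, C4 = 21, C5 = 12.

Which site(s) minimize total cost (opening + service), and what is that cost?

For any fixed open set, each farm goes to its cheapest open site; total = fixed + service.
{F2, F4}: C1→F4 7·17=119, C2→F2 2·5=10, C3→F2 2·19=38, C4→F2 7·21=147, C5→F4 2·12=24. Service 338; fixed 125; total 463.
{F2, F4, F6}: service 317 + fixed 209 = 526
{F2, F4, F5}: service 275 + fixed 256 = 531
{F1, F2, F3, F4, F5, F6}: C1→F4 7·17=119, C2→F2 2·5=10, C3→F2 2·19=38, C4→F3 3·21=63, C5→F4 2·12=24. Service 254; fixed 615; total 869.
No other subset beats 463.

Open F2 and F4; minimum total cost 463.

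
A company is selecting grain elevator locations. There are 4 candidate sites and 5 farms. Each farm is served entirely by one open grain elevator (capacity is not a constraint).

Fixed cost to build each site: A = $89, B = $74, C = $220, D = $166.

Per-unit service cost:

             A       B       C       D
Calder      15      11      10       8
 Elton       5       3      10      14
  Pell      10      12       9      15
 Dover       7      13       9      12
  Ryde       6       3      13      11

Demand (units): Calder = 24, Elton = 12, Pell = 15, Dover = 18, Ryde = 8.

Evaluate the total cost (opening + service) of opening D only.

Total cost: 1055

Each farm is assigned to its cheapest site among the open ones.
{D}: Calder→D 8·24=192, Elton→D 14·12=168, Pell→D 15·15=225, Dover→D 12·18=216, Ryde→D 11·8=88. Service 889; fixed 166; total 1055.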